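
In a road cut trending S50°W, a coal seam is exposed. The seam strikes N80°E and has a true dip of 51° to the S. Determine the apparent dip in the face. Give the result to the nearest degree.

Angle between strike (N80°E) and section (S50°W): β = 30°.
tan α = tan 51° × sin 30° = 1.2349 × 0.5000 = 0.6174
α = arctan(0.6174) = 31.69°

32°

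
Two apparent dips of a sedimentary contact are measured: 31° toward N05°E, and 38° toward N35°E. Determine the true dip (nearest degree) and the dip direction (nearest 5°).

Represent each trace as a vector plunging at its apparent dip toward its trend (east-north-up frame): v₁ = (0.075, 0.854, -0.515), v₂ = (0.452, 0.646, -0.616).
The plane normal is n = v₁ × v₂ ∝ (0.193, 0.187, 0.338).
True dip = arccos(n_z / |n|) = arccos(0.7825) = 38.5°.
The horizontal component of n points toward azimuth atan2(n_x, n_y) = 46°, the dip direction.

true dip 39°, dip direction 045°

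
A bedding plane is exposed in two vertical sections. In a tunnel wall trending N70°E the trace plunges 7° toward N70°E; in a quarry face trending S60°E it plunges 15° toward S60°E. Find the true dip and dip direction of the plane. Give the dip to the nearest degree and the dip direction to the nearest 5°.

Represent each trace as a vector plunging at its apparent dip toward its trend (east-north-up frame): v₁ = (0.933, 0.339, -0.122), v₂ = (0.837, -0.483, -0.259).
n = v₁ × v₂ = (0.147, -0.139, 0.734) (taken with n_z > 0).
Dip δ = arctan(|n_h|/n_z) = arctan(0.202/0.734) = 15.4°.
Dip direction = azimuth of (n_x, n_y) = atan2(0.147, -0.139) = 134°.

true dip 15°, dip direction 135°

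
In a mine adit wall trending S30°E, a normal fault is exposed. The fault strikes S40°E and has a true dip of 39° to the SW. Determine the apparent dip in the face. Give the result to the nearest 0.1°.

Angle between strike (S40°E) and section (S30°E): β = 10°.
tan(apparent dip) = tan 39° · sin 10° = 0.1406
α = arctan(0.1406) = 8.00°

8.0°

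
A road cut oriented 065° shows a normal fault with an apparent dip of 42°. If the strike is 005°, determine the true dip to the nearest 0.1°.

The section is 60° from the strike.
tan δ = tan α / sin β = tan 42° / sin 60° = 0.9004 / 0.8660 = 1.0397
δ = arctan(1.0397) = 46.11°

46.1°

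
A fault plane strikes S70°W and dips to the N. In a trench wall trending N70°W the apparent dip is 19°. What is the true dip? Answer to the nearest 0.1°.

β = acute angle between strike S70°W and section N70°W = 40°.
tan δ = tan α / sin β = tan 19° / sin 40° = 0.3443 / 0.6428 = 0.5357
true dip = arctan 0.5357 = 28.18°

28.2°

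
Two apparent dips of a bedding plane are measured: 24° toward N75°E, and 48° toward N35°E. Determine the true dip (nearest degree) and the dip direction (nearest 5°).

Each apparent-dip line lies in the plane. As unit vectors (x east, y north, z up), v₁ plunges 24°→N75°E and v₂ plunges 48°→N35°E.
n = v₁ × v₂ = (0.047, 0.500, 0.393) (taken with n_z > 0).
Dip δ = arctan(|n_h|/n_z) = arctan(0.502/0.393) = 51.9°.
The horizontal component of n points toward azimuth atan2(n_x, n_y) = 5°, the dip direction.

true dip 52°, dip direction 005°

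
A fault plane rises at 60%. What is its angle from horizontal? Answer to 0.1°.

31.0°

tan θ = 60/100 = 0.6000
θ = arctan(0.6000) = 30.96°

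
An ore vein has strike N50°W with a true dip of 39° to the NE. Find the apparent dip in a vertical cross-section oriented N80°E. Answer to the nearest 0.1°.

The strike is N50°W and the section trends N80°E; the acute angle between them is β = 50°.
tan α = tan 39° × sin 50° = 0.8098 × 0.7660 = 0.6203
α = arctan(0.6203) = 31.81°

31.8°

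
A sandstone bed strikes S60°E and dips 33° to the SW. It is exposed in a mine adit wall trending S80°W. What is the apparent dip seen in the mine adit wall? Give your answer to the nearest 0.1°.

The section lies 40° from the strike.
tan α = tan 33° × sin 40° = 0.6494 × 0.6428 = 0.4174
apparent dip = arctan 0.4174 = 22.66°

22.7°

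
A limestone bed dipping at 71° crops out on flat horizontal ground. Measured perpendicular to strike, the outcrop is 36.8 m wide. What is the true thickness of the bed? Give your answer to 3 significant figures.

34.8 m

True thickness t = w · sin(dip) = 36.8 × sin 71°
t = 36.8 × 0.9455 = 34.795 m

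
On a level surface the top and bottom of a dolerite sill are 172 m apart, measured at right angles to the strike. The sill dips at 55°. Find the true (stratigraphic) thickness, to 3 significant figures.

True thickness t = w · sin(dip) = 172 × sin 55°
t = 172 × 0.8192 = 140.894 m

141 m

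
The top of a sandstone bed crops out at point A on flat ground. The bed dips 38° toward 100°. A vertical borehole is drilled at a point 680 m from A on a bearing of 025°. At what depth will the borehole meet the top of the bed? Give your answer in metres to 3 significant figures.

The hole lies 75° from the dip direction, so the down-dip offset is 680 × cos 75° = 176.00 m.
Depth = down-dip offset × tan(dip) = 176.00 × tan 38° = 176.00 × 0.7813
Depth = 137.50 m

138 m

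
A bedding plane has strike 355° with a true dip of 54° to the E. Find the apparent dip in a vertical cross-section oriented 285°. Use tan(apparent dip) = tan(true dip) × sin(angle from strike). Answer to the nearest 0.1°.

52.3°

Angle between strike (355°) and section (285°): β = 70°.
tan(apparent dip) = tan 54° · sin 70° = 1.2934
apparent dip = arctan 1.2934 = 52.29°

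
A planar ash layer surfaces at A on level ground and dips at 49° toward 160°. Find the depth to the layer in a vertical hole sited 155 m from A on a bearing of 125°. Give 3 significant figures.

146 m

The hole lies 35° from the dip direction, so the down-dip offset is 155 × cos 35° = 126.97 m.
Depth = down-dip offset × tan(dip) = 126.97 × tan 49° = 126.97 × 1.1504
Depth = 146.06 m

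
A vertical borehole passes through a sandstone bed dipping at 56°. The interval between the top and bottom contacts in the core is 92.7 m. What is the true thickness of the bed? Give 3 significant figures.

51.8 m

True thickness t = h · cos(dip) = 92.7 × cos 56°
t = 92.7 × 0.5592 = 51.837 m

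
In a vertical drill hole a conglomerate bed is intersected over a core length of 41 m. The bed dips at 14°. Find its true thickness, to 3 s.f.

39.8 m

True thickness t = h · cos(dip) = 41 × cos 14°
t = 41 × 0.9703 = 39.782 m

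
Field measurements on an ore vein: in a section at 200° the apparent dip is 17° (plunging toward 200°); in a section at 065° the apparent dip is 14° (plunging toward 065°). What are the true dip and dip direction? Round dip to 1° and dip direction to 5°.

The two traces are lines in the plane: v₁ = (sin 200°·cos 17°, cos 200°·cos 17°, −sin 17°), v₂ = (sin 65°·cos 14°, cos 65°·cos 14°, −sin 14°).
Cross product v₁ × v₂ gives the pole to the plane: n ∝ (0.337, -0.336, 0.656).
tan δ = √(n_x²+n_y²)/n_z = 0.476/0.656, so δ = 36.0°.
The horizontal component of n points toward azimuth atan2(n_x, n_y) = 135°, the dip direction.

true dip 36°, dip direction 135°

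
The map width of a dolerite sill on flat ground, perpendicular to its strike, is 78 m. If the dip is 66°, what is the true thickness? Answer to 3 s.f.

True thickness t = w · sin(dip) = 78 × sin 66°
t = 78 × 0.9135 = 71.257 m

71.3 m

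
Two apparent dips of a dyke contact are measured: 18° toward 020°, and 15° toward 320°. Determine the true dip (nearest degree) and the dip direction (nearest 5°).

true dip 19°, dip direction 000°

The two traces are lines in the plane: v₁ = (sin 20°·cos 18°, cos 20°·cos 18°, −sin 18°), v₂ = (sin 320°·cos 15°, cos 320°·cos 15°, −sin 15°).
Cross product v₁ × v₂ gives the pole to the plane: n ∝ (-0.003, 0.276, 0.796).
True dip = arccos(n_z / |n|) = arccos(0.9447) = 19.1°.
Dip direction = atan2(-0.003, 0.276) = 359° (azimuth of n's horizontal projection).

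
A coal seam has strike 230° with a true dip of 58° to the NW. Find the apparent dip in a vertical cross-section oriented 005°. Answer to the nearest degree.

The strike is 230° and the section trends 005°; the acute angle between them is β = 45°.
tan α = tan 58° × sin 45° = 1.6003 × 0.7071 = 1.1316
α = arctan(1.1316) = 48.53°

49°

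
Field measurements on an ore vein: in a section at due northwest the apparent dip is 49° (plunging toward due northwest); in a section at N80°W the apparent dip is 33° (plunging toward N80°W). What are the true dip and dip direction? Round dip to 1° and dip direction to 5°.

Represent each trace as a vector plunging at its apparent dip toward its trend (east-north-up frame): v₁ = (-0.464, 0.464, -0.755), v₂ = (-0.826, 0.146, -0.545).
The plane normal is n = v₁ × v₂ ∝ (-0.143, 0.371, 0.316).
True dip = arccos(n_z / |n|) = arccos(0.6221) = 51.5°.
The horizontal component of n points toward azimuth atan2(n_x, n_y) = 339°, the dip direction.

true dip 52°, dip direction 340°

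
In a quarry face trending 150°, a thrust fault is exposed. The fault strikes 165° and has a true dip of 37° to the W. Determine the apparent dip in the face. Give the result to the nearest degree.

The strike is 165° and the section trends 150°; the acute angle between them is β = 15°.
tan(apparent dip) = tan 37° · sin 15° = 0.1950
α = arctan(0.1950) = 11.04°

11°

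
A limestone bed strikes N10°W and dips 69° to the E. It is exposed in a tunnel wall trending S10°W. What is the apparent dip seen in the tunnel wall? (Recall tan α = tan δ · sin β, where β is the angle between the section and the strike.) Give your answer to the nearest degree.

Angle between strike (N10°W) and section (S10°W): β = 20°.
tan(apparent dip) = tan 69° · sin 20° = 0.8910
apparent dip = arctan 0.8910 = 41.70°

42°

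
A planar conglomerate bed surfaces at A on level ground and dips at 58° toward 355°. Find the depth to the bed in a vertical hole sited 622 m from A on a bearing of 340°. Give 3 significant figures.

961 m

The hole lies 15° from the dip direction, so the down-dip offset is 622 × cos 15° = 600.81 m.
Depth = down-dip offset × tan(dip) = 600.81 × tan 58° = 600.81 × 1.6003
Depth = 961.49 m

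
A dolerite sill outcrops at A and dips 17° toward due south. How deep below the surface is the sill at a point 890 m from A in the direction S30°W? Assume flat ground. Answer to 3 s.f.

236 m

The hole lies 30° from the dip direction, so the down-dip offset is 890 × cos 30° = 770.76 m.
Depth = down-dip offset × tan(dip) = 770.76 × tan 17° = 770.76 × 0.3057
Depth = 235.65 m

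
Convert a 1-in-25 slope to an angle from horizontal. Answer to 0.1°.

2.3°

tan θ = 1/25 = 0.0400
θ = arctan(0.0400) = 2.29°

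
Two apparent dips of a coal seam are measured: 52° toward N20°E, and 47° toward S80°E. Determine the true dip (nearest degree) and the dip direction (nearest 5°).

true dip 57°, dip direction 055°

Each apparent-dip line lies in the plane. As unit vectors (x east, y north, z up), v₁ plunges 52°→N20°E and v₂ plunges 47°→S80°E.
The plane normal is n = v₁ × v₂ ∝ (0.516, 0.375, 0.414).
True dip = arccos(n_z / |n|) = arccos(0.5437) = 57.1°.
Dip direction = atan2(0.516, 0.375) = 54° (azimuth of n's horizontal projection).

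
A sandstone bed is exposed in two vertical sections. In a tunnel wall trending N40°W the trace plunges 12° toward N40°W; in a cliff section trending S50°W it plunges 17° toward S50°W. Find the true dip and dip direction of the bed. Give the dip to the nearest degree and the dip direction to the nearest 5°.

The two traces are lines in the plane: v₁ = (sin 320°·cos 12°, cos 320°·cos 12°, −sin 12°), v₂ = (sin 230°·cos 17°, cos 230°·cos 17°, −sin 17°).
n = v₁ × v₂ = (-0.347, -0.032, 0.935) (taken with n_z > 0).
Dip δ = arctan(|n_h|/n_z) = arctan(0.348/0.935) = 20.4°.
The horizontal component of n points toward azimuth atan2(n_x, n_y) = 265°, the dip direction.

true dip 20°, dip direction 265°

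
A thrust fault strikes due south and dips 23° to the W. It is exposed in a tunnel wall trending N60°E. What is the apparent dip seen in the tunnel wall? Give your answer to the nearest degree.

The section lies 60° from the strike.
tan(apparent dip) = tan 23° · sin 60° = 0.3676
apparent dip = arctan 0.3676 = 20.18°

20°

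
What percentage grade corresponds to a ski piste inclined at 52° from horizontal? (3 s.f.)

grade % = 100 × tan 52° = 100 × 1.2799

128%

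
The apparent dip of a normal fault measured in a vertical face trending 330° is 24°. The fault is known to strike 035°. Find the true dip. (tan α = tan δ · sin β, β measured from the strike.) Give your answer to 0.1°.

26.2°

β = acute angle between strike 035° and section 330° = 65°.
tan δ = tan α / sin β = tan 24° / sin 65° = 0.4452 / 0.9063 = 0.4913
δ = arctan(0.4913) = 26.16°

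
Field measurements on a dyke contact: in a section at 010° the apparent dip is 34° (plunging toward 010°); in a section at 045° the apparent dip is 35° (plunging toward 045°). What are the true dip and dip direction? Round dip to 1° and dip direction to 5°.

The two traces are lines in the plane: v₁ = (sin 10°·cos 34°, cos 10°·cos 34°, −sin 34°), v₂ = (sin 45°·cos 35°, cos 45°·cos 35°, −sin 35°).
The plane normal is n = v₁ × v₂ ∝ (0.144, 0.241, 0.390).
Dip δ = arctan(|n_h|/n_z) = arctan(0.281/0.390) = 35.8°.
The horizontal component of n points toward azimuth atan2(n_x, n_y) = 31°, the dip direction.

true dip 36°, dip direction 030°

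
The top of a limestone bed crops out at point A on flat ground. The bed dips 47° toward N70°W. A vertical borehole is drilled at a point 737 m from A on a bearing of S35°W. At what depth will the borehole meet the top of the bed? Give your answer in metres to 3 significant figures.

The hole lies 75° from the dip direction, so the down-dip offset is 737 × cos 75° = 190.75 m.
Depth = down-dip offset × tan(dip) = 190.75 × tan 47° = 190.75 × 1.0724
Depth = 204.55 m

205 m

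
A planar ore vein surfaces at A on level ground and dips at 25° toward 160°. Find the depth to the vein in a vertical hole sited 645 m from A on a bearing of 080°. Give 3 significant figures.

The hole lies 80° from the dip direction, so the down-dip offset is 645 × cos 80° = 112.00 m.
Depth = down-dip offset × tan(dip) = 112.00 × tan 25° = 112.00 × 0.4663
Depth = 52.23 m

52.2 m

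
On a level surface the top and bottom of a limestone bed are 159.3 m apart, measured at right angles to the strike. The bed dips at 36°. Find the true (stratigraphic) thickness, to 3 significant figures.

True thickness t = w · sin(dip) = 159.3 × sin 36°
t = 159.3 × 0.5878 = 93.634 m

93.6 m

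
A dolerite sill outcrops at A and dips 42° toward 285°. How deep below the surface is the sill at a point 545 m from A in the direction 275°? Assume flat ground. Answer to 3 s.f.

The hole lies 10° from the dip direction, so the down-dip offset is 545 × cos 10° = 536.72 m.
Depth = down-dip offset × tan(dip) = 536.72 × tan 42° = 536.72 × 0.9004
Depth = 483.27 m

483 m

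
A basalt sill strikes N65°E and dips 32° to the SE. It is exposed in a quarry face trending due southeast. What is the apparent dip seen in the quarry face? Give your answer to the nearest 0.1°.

The section lies 70° from the strike.
tan α = tan 32° × sin 70° = 0.6249 × 0.9397 = 0.5872
apparent dip = arctan 0.5872 = 30.42°

30.4°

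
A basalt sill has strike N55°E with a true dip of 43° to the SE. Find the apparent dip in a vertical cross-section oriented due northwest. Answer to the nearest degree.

43°

The strike is N55°E and the section trends due northwest; the acute angle between them is β = 80°.
tan α = tan 43° × sin 80° = 0.9325 × 0.9848 = 0.9183
apparent dip = arctan 0.9183 = 42.56°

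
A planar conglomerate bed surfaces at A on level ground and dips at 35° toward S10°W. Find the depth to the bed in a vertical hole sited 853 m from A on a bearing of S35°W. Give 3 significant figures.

The hole lies 25° from the dip direction, so the down-dip offset is 853 × cos 25° = 773.08 m.
Depth = down-dip offset × tan(dip) = 773.08 × tan 35° = 773.08 × 0.7002
Depth = 541.32 m

541 m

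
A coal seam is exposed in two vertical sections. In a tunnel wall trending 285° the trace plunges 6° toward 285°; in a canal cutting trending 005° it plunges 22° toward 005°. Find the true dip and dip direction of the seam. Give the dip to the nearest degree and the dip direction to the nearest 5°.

The two traces are lines in the plane: v₁ = (sin 285°·cos 6°, cos 285°·cos 6°, −sin 6°), v₂ = (sin 5°·cos 22°, cos 5°·cos 22°, −sin 22°).
Cross product v₁ × v₂ gives the pole to the plane: n ∝ (-0.000, 0.368, 0.908).
tan δ = √(n_x²+n_y²)/n_z = 0.368/0.908, so δ = 22.1°.
The horizontal component of n points toward azimuth atan2(n_x, n_y) = 360°, the dip direction.

true dip 22°, dip direction 000°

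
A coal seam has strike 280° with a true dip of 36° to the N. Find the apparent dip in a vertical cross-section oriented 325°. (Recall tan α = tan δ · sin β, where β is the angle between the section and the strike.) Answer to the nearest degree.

27°

The strike is 280° and the section trends 325°; the acute angle between them is β = 45°.
tan(apparent dip) = tan 36° · sin 45° = 0.5137
α = arctan(0.5137) = 27.19°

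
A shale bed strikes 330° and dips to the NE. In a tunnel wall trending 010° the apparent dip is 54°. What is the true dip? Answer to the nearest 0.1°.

β = acute angle between strike 330° and section 010° = 40°.
tan(true dip) = tan 54° / sin 40° = 2.1413
δ = arctan(2.1413) = 64.97°

65.0°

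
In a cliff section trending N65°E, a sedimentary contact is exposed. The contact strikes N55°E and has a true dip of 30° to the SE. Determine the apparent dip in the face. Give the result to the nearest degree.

The section lies 10° from the strike.
tan α = tan 30° × sin 10° = 0.5774 × 0.1736 = 0.1003
α = arctan(0.1003) = 5.73°

6°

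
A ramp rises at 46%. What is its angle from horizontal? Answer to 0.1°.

tan θ = 46/100 = 0.4600
θ = arctan(0.4600) = 24.70°

24.7°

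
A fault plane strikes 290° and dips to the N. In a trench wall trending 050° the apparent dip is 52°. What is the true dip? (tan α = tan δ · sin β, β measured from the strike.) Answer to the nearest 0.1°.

The section is 60° from the strike.
tan(true dip) = tan 52° / sin 60° = 1.4779
δ = arctan(1.4779) = 55.92°

55.9°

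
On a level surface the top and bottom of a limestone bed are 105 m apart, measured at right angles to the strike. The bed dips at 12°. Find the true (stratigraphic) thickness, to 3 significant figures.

True thickness t = w · sin(dip) = 105 × sin 12°
t = 105 × 0.2079 = 21.831 m

21.8 m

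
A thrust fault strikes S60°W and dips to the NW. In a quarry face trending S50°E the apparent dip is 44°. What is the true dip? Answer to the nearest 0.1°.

45.8°

The section is 70° from the strike.
tan δ = tan α / sin β = tan 44° / sin 70° = 0.9657 / 0.9397 = 1.0277
δ = arctan(1.0277) = 45.78°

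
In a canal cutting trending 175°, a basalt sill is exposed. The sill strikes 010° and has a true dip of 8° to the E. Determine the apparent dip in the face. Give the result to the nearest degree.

2°

Angle between strike (010°) and section (175°): β = 15°.
tan α = tan 8° × sin 15° = 0.1405 × 0.2588 = 0.0364
apparent dip = arctan 0.0364 = 2.08°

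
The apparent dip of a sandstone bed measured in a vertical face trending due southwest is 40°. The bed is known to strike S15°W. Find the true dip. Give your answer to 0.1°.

59.2°

β = acute angle between strike S15°W and section due southwest = 30°.
tan δ = tan α / sin β = tan 40° / sin 30° = 0.8391 / 0.5000 = 1.6782
δ = arctan(1.6782) = 59.21°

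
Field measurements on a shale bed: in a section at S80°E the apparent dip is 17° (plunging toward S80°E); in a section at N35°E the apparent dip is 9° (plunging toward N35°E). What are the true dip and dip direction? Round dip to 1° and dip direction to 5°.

Represent each trace as a vector plunging at its apparent dip toward its trend (east-north-up frame): v₁ = (0.942, -0.166, -0.292), v₂ = (0.567, 0.809, -0.156).
Cross product v₁ × v₂ gives the pole to the plane: n ∝ (0.263, -0.018, 0.856).
True dip = arccos(n_z / |n|) = arccos(0.9559) = 17.1°.
Dip direction = atan2(0.263, -0.018) = 94° (azimuth of n's horizontal projection).

true dip 17°, dip direction 095°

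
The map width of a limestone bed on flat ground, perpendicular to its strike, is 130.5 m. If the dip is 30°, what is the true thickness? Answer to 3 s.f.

65.2 m

True thickness t = w · sin(dip) = 130.5 × sin 30°
t = 130.5 × 0.5000 = 65.250 m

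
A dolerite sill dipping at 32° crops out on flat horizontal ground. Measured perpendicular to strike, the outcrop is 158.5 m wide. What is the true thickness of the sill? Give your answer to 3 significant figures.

True thickness t = w · sin(dip) = 158.5 × sin 32°
t = 158.5 × 0.5299 = 83.992 m

84.0 m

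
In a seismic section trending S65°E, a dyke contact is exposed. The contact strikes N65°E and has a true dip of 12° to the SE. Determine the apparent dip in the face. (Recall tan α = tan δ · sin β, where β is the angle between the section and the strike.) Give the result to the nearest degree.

The strike is N65°E and the section trends S65°E; the acute angle between them is β = 50°.
tan α = tan 12° × sin 50° = 0.2126 × 0.7660 = 0.1628
apparent dip = arctan 0.1628 = 9.25°

9°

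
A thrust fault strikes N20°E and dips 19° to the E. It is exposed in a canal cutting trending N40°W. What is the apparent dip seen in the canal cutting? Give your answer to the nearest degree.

17°

The strike is N20°E and the section trends N40°W; the acute angle between them is β = 60°.
tan(apparent dip) = tan 19° · sin 60° = 0.2982
apparent dip = arctan 0.2982 = 16.60°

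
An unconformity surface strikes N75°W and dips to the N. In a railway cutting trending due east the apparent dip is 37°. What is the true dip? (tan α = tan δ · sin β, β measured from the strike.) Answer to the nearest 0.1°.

The section is 15° from the strike.
tan(true dip) = tan 37° / sin 15° = 2.9115
true dip = arctan 2.9115 = 71.04°

71.0°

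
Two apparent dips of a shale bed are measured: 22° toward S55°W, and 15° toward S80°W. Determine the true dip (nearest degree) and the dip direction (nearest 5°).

The two traces are lines in the plane: v₁ = (sin 235°·cos 22°, cos 235°·cos 22°, −sin 22°), v₂ = (sin 260°·cos 15°, cos 260°·cos 15°, −sin 15°).
The plane normal is n = v₁ × v₂ ∝ (-0.075, -0.160, 0.378).
True dip = arccos(n_z / |n|) = arccos(0.9064) = 25.0°.
Dip direction = azimuth of (n_x, n_y) = atan2(-0.075, -0.160) = 205°.

true dip 25°, dip direction 205°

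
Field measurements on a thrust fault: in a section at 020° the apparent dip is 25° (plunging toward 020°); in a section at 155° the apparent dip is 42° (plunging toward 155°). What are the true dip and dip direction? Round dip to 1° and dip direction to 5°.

The two traces are lines in the plane: v₁ = (sin 20°·cos 25°, cos 20°·cos 25°, −sin 25°), v₂ = (sin 155°·cos 42°, cos 155°·cos 42°, −sin 42°).
Cross product v₁ × v₂ gives the pole to the plane: n ∝ (0.855, -0.075, 0.476).
Dip δ = arctan(|n_h|/n_z) = arctan(0.858/0.476) = 61.0°.
Dip direction = azimuth of (n_x, n_y) = atan2(0.855, -0.075) = 95°.

true dip 61°, dip direction 095°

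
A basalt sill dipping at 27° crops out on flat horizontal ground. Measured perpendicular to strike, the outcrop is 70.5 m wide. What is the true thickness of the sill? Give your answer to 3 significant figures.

True thickness t = w · sin(dip) = 70.5 × sin 27°
t = 70.5 × 0.4540 = 32.006 m

32.0 m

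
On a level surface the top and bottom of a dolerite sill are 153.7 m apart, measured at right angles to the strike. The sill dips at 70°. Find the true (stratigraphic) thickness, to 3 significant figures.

144 m

True thickness t = w · sin(dip) = 153.7 × sin 70°
t = 153.7 × 0.9397 = 144.431 m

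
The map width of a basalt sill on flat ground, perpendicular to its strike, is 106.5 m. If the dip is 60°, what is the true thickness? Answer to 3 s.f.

True thickness t = w · sin(dip) = 106.5 × sin 60°
t = 106.5 × 0.8660 = 92.232 m

92.2 m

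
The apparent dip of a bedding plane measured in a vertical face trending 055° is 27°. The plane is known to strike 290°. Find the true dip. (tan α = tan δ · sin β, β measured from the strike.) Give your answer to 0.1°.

31.9°

The section is 55° from the strike.
tan(true dip) = tan 27° / sin 55° = 0.6220
δ = arctan(0.6220) = 31.88°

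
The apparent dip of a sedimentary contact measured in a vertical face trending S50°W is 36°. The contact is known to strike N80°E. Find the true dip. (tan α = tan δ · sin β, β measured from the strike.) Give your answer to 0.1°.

55.5°

The section is 30° from the strike.
tan δ = tan α / sin β = tan 36° / sin 30° = 0.7265 / 0.5000 = 1.4531
δ = arctan(1.4531) = 55.46°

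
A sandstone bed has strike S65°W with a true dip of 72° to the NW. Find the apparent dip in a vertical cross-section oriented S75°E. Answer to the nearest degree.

63°

Angle between strike (S65°W) and section (S75°E): β = 40°.
tan(apparent dip) = tan 72° · sin 40° = 1.9783
apparent dip = arctan 1.9783 = 63.18°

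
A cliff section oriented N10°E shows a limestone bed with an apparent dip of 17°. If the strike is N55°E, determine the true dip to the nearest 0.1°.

The section is 45° from the strike.
tan(true dip) = tan 17° / sin 45° = 0.4324
true dip = arctan 0.4324 = 23.38°

23.4°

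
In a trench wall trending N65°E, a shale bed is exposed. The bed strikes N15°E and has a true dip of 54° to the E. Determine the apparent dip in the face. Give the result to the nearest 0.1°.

46.5°

Angle between strike (N15°E) and section (N65°E): β = 50°.
tan(apparent dip) = tan 54° · sin 50° = 1.0544
apparent dip = arctan 1.0544 = 46.52°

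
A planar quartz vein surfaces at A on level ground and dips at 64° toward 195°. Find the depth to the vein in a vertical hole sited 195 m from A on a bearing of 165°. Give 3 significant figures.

346 m

The hole lies 30° from the dip direction, so the down-dip offset is 195 × cos 30° = 168.87 m.
Depth = down-dip offset × tan(dip) = 168.87 × tan 64° = 168.87 × 2.0503
Depth = 346.24 m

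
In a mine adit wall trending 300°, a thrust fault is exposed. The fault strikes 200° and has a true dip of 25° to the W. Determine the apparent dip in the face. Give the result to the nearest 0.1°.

24.7°

Angle between strike (200°) and section (300°): β = 80°.
tan(apparent dip) = tan 25° · sin 80° = 0.4592
α = arctan(0.4592) = 24.67°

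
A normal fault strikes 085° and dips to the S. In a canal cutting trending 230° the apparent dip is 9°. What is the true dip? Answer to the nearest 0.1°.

β = acute angle between strike 085° and section 230° = 35°.
tan δ = tan α / sin β = tan 9° / sin 35° = 0.1584 / 0.5736 = 0.2761
δ = arctan(0.2761) = 15.44°

15.4°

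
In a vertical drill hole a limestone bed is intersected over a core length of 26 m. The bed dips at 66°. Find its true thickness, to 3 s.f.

True thickness t = h · cos(dip) = 26 × cos 66°
t = 26 × 0.4067 = 10.575 m

10.6 m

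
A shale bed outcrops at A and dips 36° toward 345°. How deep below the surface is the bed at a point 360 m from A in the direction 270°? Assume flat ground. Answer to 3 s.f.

67.7 m

The hole lies 75° from the dip direction, so the down-dip offset is 360 × cos 75° = 93.17 m.
Depth = down-dip offset × tan(dip) = 93.17 × tan 36° = 93.17 × 0.7265
Depth = 67.70 m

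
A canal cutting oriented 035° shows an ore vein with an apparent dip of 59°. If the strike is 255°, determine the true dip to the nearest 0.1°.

β = acute angle between strike 255° and section 035° = 40°.
tan(true dip) = tan 59° / sin 40° = 2.5892
true dip = arctan 2.5892 = 68.88°

68.9°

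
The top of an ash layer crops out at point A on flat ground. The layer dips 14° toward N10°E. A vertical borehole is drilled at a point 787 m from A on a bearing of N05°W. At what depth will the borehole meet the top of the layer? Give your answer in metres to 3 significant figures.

190 m

The hole lies 15° from the dip direction, so the down-dip offset is 787 × cos 15° = 760.18 m.
Depth = down-dip offset × tan(dip) = 760.18 × tan 14° = 760.18 × 0.2493
Depth = 189.54 m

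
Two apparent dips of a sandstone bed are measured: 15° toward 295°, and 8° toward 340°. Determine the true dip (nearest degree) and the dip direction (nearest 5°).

true dip 15°, dip direction 280°

Each apparent-dip line lies in the plane. As unit vectors (x east, y north, z up), v₁ plunges 15°→295° and v₂ plunges 8°→340°.
n = v₁ × v₂ = (-0.184, 0.034, 0.676) (taken with n_z > 0).
True dip = arccos(n_z / |n|) = arccos(0.9638) = 15.5°.
Dip direction = azimuth of (n_x, n_y) = atan2(-0.184, 0.034) = 281°.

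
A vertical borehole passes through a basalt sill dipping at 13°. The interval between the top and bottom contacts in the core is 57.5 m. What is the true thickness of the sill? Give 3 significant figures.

56.0 m

True thickness t = h · cos(dip) = 57.5 × cos 13°
t = 57.5 × 0.9744 = 56.026 m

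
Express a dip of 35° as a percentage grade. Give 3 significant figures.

70.0%

grade % = 100 × tan 35° = 100 × 0.7002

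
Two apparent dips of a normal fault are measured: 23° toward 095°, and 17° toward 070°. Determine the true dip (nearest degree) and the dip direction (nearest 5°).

Represent each trace as a vector plunging at its apparent dip toward its trend (east-north-up frame): v₁ = (0.917, -0.080, -0.391), v₂ = (0.899, 0.327, -0.292).
Cross product v₁ × v₂ gives the pole to the plane: n ∝ (0.151, -0.083, 0.372).
Dip δ = arctan(|n_h|/n_z) = arctan(0.173/0.372) = 24.9°.
Dip direction = azimuth of (n_x, n_y) = atan2(0.151, -0.083) = 119°.

true dip 25°, dip direction 120°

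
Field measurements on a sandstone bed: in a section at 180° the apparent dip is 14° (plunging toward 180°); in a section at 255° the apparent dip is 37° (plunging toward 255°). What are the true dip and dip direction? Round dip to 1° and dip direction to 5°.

true dip 37°, dip direction 250°

The two traces are lines in the plane: v₁ = (sin 180°·cos 14°, cos 180°·cos 14°, −sin 14°), v₂ = (sin 255°·cos 37°, cos 255°·cos 37°, −sin 37°).
n = v₁ × v₂ = (-0.534, -0.187, 0.749) (taken with n_z > 0).
tan δ = √(n_x²+n_y²)/n_z = 0.566/0.749, so δ = 37.1°.
The horizontal component of n points toward azimuth atan2(n_x, n_y) = 251°, the dip direction.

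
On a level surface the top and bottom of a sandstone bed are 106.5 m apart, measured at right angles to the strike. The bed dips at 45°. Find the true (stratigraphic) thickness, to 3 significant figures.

75.3 m

True thickness t = w · sin(dip) = 106.5 × sin 45°
t = 106.5 × 0.7071 = 75.307 m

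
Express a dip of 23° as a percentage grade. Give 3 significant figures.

42.4%

grade % = 100 × tan 23° = 100 × 0.4245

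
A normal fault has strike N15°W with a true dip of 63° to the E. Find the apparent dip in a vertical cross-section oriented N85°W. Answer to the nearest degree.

The section lies 70° from the strike.
tan(apparent dip) = tan 63° · sin 70° = 1.8443
apparent dip = arctan 1.8443 = 61.53°

62°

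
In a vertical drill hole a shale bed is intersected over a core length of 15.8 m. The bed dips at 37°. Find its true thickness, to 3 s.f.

12.6 m

True thickness t = h · cos(dip) = 15.8 × cos 37°
t = 15.8 × 0.7986 = 12.618 m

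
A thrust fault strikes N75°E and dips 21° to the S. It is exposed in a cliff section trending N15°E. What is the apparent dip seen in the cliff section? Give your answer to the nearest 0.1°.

Angle between strike (N75°E) and section (N15°E): β = 60°.
tan(apparent dip) = tan 21° · sin 60° = 0.3324
α = arctan(0.3324) = 18.39°

18.4°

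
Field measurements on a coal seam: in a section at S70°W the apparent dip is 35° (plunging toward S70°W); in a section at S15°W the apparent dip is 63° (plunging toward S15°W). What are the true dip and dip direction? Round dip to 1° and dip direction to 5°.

true dip 64°, dip direction 180°

The two traces are lines in the plane: v₁ = (sin 250°·cos 35°, cos 250°·cos 35°, −sin 35°), v₂ = (sin 195°·cos 63°, cos 195°·cos 63°, −sin 63°).
n = v₁ × v₂ = (-0.002, -0.618, 0.305) (taken with n_z > 0).
True dip = arccos(n_z / |n|) = arccos(0.4419) = 63.8°.
The horizontal component of n points toward azimuth atan2(n_x, n_y) = 180°, the dip direction.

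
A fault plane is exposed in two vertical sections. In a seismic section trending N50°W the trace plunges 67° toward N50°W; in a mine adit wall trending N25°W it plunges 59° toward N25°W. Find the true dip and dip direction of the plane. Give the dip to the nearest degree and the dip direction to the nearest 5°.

true dip 69°, dip direction 285°

Each apparent-dip line lies in the plane. As unit vectors (x east, y north, z up), v₁ plunges 67°→N50°W and v₂ plunges 59°→N25°W.
The plane normal is n = v₁ × v₂ ∝ (-0.214, 0.056, 0.085).
tan δ = √(n_x²+n_y²)/n_z = 0.222/0.085, so δ = 69.0°.
Dip direction = atan2(-0.214, 0.056) = 285° (azimuth of n's horizontal projection).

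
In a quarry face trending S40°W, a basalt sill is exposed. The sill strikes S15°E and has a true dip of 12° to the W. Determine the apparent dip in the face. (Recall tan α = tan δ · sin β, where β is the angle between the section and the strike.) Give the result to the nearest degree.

Angle between strike (S15°E) and section (S40°W): β = 55°.
tan α = tan 12° × sin 55° = 0.2126 × 0.8192 = 0.1741
α = arctan(0.1741) = 9.88°

10°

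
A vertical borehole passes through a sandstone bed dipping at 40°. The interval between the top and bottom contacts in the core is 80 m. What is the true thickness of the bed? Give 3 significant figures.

61.3 m

True thickness t = h · cos(dip) = 80 × cos 40°
t = 80 × 0.7660 = 61.284 m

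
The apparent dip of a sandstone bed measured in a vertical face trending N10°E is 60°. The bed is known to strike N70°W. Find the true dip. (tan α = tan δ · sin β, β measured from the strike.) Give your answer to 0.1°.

The section is 80° from the strike.
tan(true dip) = tan 60° / sin 80° = 1.7588
δ = arctan(1.7588) = 60.38°

60.4°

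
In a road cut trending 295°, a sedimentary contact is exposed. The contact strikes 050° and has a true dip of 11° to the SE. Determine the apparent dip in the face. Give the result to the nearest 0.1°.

The strike is 050° and the section trends 295°; the acute angle between them is β = 65°.
tan(apparent dip) = tan 11° · sin 65° = 0.1762
α = arctan(0.1762) = 9.99°

10.0°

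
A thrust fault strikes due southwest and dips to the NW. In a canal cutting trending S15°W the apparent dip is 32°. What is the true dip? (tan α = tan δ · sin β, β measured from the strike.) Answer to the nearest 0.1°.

β = acute angle between strike due southwest and section S15°W = 30°.
tan(true dip) = tan 32° / sin 30° = 1.2497
δ = arctan(1.2497) = 51.33°

51.3°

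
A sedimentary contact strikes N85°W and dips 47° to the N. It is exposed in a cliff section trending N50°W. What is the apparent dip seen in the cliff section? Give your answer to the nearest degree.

The strike is N85°W and the section trends N50°W; the acute angle between them is β = 35°.
tan α = tan 47° × sin 35° = 1.0724 × 0.5736 = 0.6151
α = arctan(0.6151) = 31.60°

32°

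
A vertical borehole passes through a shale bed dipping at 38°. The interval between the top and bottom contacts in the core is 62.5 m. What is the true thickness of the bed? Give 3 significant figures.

49.3 m

True thickness t = h · cos(dip) = 62.5 × cos 38°
t = 62.5 × 0.7880 = 49.251 m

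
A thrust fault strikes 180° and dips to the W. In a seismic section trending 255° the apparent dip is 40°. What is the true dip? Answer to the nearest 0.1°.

41.0°

β = acute angle between strike 180° and section 255° = 75°.
tan(true dip) = tan 40° / sin 75° = 0.8687
δ = arctan(0.8687) = 40.98°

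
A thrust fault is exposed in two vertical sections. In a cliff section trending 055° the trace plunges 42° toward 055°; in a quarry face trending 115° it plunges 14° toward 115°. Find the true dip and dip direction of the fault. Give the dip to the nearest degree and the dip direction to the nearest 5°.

true dip 43°, dip direction 040°

Represent each trace as a vector plunging at its apparent dip toward its trend (east-north-up frame): v₁ = (0.609, 0.426, -0.669), v₂ = (0.879, -0.410, -0.242).
The plane normal is n = v₁ × v₂ ∝ (0.378, 0.441, 0.624).
True dip = arccos(n_z / |n|) = arccos(0.7323) = 42.9°.
The horizontal component of n points toward azimuth atan2(n_x, n_y) = 41°, the dip direction.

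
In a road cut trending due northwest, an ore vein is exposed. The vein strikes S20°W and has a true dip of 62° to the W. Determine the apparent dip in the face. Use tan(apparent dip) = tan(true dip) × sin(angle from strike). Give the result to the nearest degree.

60°

The section lies 65° from the strike.
tan(apparent dip) = tan 62° · sin 65° = 1.7045
α = arctan(1.7045) = 59.60°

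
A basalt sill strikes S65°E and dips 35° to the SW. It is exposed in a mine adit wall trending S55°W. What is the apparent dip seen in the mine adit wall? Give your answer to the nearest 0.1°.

31.2°

The section lies 60° from the strike.
tan(apparent dip) = tan 35° · sin 60° = 0.6064
α = arctan(0.6064) = 31.23°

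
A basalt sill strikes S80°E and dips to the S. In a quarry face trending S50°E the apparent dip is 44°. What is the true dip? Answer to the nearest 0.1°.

The section is 30° from the strike.
tan(true dip) = tan 44° / sin 30° = 1.9314
true dip = arctan 1.9314 = 62.63°

62.6°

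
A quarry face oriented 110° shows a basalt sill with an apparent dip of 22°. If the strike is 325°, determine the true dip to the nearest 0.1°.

35.2°

β = acute angle between strike 325° and section 110° = 35°.
tan δ = tan α / sin β = tan 22° / sin 35° = 0.4040 / 0.5736 = 0.7044
true dip = arctan 0.7044 = 35.16°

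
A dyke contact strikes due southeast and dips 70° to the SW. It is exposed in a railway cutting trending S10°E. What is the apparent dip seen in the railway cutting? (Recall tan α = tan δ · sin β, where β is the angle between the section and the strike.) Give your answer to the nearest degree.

58°

The section lies 35° from the strike.
tan(apparent dip) = tan 70° · sin 35° = 1.5759
apparent dip = arctan 1.5759 = 57.60°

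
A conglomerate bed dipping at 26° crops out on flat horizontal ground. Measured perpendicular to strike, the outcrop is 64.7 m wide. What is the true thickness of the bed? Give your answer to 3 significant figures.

28.4 m

True thickness t = w · sin(dip) = 64.7 × sin 26°
t = 64.7 × 0.4384 = 28.363 m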